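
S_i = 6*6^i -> [6, 36, 216, 1296, 7776]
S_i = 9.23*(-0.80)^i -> [9.23, -7.38, 5.91, -4.73, 3.78]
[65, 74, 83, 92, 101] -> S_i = 65 + 9*i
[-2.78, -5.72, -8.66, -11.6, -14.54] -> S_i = -2.78 + -2.94*i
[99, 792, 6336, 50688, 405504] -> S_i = 99*8^i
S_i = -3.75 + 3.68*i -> [-3.75, -0.07, 3.61, 7.29, 10.97]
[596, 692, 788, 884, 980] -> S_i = 596 + 96*i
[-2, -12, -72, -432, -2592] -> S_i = -2*6^i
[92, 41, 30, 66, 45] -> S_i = Random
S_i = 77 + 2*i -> [77, 79, 81, 83, 85]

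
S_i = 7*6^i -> [7, 42, 252, 1512, 9072]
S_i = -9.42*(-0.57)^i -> [-9.42, 5.37, -3.06, 1.74, -0.99]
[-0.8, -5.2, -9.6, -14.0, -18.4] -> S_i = -0.80 + -4.40*i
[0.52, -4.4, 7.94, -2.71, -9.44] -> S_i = Random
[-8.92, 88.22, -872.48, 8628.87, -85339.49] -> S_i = -8.92*(-9.89)^i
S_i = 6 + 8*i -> [6, 14, 22, 30, 38]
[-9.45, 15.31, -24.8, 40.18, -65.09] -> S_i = -9.45*(-1.62)^i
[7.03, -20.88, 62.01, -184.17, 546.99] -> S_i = 7.03*(-2.97)^i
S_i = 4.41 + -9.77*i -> [4.41, -5.36, -15.13, -24.9, -34.67]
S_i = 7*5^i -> [7, 35, 175, 875, 4375]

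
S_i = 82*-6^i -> [82, -492, 2952, -17712, 106272]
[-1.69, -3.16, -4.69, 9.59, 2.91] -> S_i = Random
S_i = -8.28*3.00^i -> [-8.28, -24.84, -74.52, -223.56, -670.68]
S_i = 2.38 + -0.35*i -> [2.38, 2.03, 1.68, 1.33, 0.98]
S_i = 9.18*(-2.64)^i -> [9.18, -24.24, 63.98, -168.91, 445.92]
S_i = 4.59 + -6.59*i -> [4.59, -2.0, -8.59, -15.18, -21.77]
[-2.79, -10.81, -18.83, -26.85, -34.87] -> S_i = -2.79 + -8.02*i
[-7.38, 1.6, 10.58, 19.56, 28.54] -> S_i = -7.38 + 8.98*i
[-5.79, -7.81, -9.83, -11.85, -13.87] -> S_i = -5.79 + -2.02*i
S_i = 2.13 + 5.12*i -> [2.13, 7.25, 12.37, 17.49, 22.61]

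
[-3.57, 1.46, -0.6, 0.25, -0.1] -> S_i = -3.57*(-0.41)^i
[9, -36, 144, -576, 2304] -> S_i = 9*-4^i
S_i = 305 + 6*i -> [305, 311, 317, 323, 329]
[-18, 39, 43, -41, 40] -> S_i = Random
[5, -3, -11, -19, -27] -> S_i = 5 + -8*i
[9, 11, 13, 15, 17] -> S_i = 9 + 2*i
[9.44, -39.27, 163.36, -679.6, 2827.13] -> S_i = 9.44*(-4.16)^i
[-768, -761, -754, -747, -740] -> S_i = -768 + 7*i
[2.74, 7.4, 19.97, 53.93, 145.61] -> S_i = 2.74*2.70^i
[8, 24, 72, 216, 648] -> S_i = 8*3^i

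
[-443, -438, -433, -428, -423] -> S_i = -443 + 5*i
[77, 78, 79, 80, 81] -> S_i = 77 + 1*i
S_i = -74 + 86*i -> [-74, 12, 98, 184, 270]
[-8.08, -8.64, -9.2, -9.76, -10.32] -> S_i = -8.08 + -0.56*i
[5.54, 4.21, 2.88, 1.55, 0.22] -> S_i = 5.54 + -1.33*i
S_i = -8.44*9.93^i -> [-8.44, -83.81, -832.23, -8264.0, -82061.5]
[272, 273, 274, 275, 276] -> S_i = 272 + 1*i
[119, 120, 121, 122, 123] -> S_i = 119 + 1*i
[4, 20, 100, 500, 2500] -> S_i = 4*5^i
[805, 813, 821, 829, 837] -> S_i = 805 + 8*i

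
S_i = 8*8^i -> [8, 64, 512, 4096, 32768]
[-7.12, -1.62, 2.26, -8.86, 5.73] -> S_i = Random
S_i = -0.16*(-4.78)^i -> [-0.16, 0.76, -3.66, 17.47, -83.53]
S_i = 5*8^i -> [5, 40, 320, 2560, 20480]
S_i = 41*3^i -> [41, 123, 369, 1107, 3321]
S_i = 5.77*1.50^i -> [5.77, 8.65, 12.98, 19.47, 29.21]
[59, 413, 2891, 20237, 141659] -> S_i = 59*7^i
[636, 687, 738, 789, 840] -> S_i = 636 + 51*i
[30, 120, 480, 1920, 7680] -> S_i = 30*4^i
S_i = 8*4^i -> [8, 32, 128, 512, 2048]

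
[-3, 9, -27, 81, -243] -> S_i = -3*-3^i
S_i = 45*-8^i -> [45, -360, 2880, -23040, 184320]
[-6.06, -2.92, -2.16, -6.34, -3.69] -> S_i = Random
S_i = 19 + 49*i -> [19, 68, 117, 166, 215]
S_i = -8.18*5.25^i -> [-8.18, -42.94, -225.46, -1183.67, -6214.28]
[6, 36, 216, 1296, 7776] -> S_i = 6*6^i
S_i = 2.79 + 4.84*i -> [2.79, 7.63, 12.47, 17.31, 22.15]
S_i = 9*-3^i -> [9, -27, 81, -243, 729]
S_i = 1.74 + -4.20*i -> [1.74, -2.46, -6.66, -10.86, -15.06]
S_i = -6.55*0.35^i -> [-6.55, -2.29, -0.8, -0.28, -0.1]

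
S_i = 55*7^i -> [55, 385, 2695, 18865, 132055]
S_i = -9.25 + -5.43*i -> [-9.25, -14.68, -20.11, -25.54, -30.97]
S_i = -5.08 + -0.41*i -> [-5.08, -5.49, -5.9, -6.31, -6.72]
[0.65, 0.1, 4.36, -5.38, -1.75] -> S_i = Random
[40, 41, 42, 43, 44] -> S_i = 40 + 1*i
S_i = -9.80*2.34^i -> [-9.8, -22.93, -53.66, -125.57, -293.83]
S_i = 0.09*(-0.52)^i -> [0.09, -0.05, 0.02, -0.01, 0.01]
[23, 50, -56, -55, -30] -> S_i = Random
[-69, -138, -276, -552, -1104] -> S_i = -69*2^i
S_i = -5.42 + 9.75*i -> [-5.42, 4.33, 14.08, 23.83, 33.58]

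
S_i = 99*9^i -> [99, 891, 8019, 72171, 649539]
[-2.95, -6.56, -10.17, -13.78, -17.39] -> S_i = -2.95 + -3.61*i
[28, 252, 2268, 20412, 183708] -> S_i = 28*9^i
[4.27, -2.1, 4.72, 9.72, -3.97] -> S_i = Random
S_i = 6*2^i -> [6, 12, 24, 48, 96]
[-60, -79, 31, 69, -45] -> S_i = Random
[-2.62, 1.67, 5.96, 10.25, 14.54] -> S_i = -2.62 + 4.29*i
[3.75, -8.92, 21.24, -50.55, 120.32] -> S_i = 3.75*(-2.38)^i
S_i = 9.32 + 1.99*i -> [9.32, 11.31, 13.3, 15.29, 17.28]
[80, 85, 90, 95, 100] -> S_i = 80 + 5*i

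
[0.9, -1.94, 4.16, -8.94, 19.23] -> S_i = 0.90*(-2.15)^i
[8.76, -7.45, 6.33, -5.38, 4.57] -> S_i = 8.76*(-0.85)^i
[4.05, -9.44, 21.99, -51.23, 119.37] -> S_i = 4.05*(-2.33)^i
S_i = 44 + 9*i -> [44, 53, 62, 71, 80]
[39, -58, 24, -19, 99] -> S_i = Random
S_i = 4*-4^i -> [4, -16, 64, -256, 1024]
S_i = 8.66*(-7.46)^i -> [8.66, -64.6, 481.94, -3595.29, 26820.89]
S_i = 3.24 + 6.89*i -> [3.24, 10.13, 17.02, 23.91, 30.8]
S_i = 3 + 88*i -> [3, 91, 179, 267, 355]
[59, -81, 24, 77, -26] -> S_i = Random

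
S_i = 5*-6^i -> [5, -30, 180, -1080, 6480]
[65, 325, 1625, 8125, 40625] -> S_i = 65*5^i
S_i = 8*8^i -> [8, 64, 512, 4096, 32768]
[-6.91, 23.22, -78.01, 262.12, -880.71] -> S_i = -6.91*(-3.36)^i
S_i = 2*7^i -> [2, 14, 98, 686, 4802]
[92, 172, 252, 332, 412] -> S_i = 92 + 80*i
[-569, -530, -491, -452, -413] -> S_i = -569 + 39*i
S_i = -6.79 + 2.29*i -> [-6.79, -4.5, -2.21, 0.08, 2.37]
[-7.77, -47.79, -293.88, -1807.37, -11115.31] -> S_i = -7.77*6.15^i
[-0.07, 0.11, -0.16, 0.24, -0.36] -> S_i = -0.07*(-1.51)^i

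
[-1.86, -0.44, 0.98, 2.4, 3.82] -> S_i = -1.86 + 1.42*i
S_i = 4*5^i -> [4, 20, 100, 500, 2500]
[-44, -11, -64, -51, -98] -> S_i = Random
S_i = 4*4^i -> [4, 16, 64, 256, 1024]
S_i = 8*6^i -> [8, 48, 288, 1728, 10368]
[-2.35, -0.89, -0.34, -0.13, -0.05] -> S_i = -2.35*0.38^i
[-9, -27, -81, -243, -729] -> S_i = -9*3^i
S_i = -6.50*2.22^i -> [-6.5, -14.43, -32.03, -71.12, -157.88]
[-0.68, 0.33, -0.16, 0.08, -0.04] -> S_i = -0.68*(-0.48)^i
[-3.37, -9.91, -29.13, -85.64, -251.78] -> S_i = -3.37*2.94^i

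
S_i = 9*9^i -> [9, 81, 729, 6561, 59049]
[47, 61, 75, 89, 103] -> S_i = 47 + 14*i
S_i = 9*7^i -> [9, 63, 441, 3087, 21609]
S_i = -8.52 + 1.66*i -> [-8.52, -6.86, -5.2, -3.54, -1.88]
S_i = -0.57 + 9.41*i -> [-0.57, 8.84, 18.25, 27.66, 37.07]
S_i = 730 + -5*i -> [730, 725, 720, 715, 710]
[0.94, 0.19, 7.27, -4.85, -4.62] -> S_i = Random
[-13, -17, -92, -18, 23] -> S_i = Random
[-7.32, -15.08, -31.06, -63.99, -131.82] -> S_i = -7.32*2.06^i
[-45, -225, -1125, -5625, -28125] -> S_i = -45*5^i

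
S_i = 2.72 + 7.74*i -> [2.72, 10.46, 18.2, 25.94, 33.68]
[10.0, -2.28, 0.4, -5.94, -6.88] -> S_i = Random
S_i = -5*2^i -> [-5, -10, -20, -40, -80]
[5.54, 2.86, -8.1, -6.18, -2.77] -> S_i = Random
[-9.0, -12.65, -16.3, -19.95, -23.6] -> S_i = -9.00 + -3.65*i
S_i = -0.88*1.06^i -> [-0.88, -0.93, -0.99, -1.05, -1.11]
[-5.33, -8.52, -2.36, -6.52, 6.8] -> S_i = Random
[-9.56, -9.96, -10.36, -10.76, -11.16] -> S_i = -9.56 + -0.40*i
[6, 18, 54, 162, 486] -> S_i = 6*3^i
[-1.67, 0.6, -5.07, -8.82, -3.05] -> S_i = Random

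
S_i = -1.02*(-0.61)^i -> [-1.02, 0.62, -0.38, 0.23, -0.14]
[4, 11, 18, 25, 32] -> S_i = 4 + 7*i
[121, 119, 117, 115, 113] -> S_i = 121 + -2*i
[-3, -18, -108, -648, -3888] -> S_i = -3*6^i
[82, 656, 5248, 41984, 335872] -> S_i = 82*8^i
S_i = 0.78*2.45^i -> [0.78, 1.91, 4.68, 11.47, 28.1]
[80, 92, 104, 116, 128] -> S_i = 80 + 12*i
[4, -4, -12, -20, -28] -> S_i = 4 + -8*i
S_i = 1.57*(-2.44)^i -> [1.57, -3.83, 9.35, -22.81, 55.65]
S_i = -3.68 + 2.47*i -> [-3.68, -1.21, 1.26, 3.73, 6.2]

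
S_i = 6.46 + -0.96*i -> [6.46, 5.5, 4.54, 3.58, 2.62]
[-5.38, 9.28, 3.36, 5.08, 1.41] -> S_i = Random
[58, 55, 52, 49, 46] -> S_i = 58 + -3*i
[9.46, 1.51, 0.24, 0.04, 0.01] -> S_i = 9.46*0.16^i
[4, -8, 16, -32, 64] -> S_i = 4*-2^i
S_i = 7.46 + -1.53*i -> [7.46, 5.93, 4.4, 2.87, 1.34]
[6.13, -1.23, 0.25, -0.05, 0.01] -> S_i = 6.13*(-0.20)^i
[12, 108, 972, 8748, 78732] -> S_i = 12*9^i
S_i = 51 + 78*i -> [51, 129, 207, 285, 363]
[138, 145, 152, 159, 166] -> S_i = 138 + 7*i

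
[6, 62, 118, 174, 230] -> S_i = 6 + 56*i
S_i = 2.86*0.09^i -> [2.86, 0.26, 0.02, 0.0, 0.0]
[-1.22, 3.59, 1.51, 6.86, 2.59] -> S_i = Random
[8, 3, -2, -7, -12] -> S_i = 8 + -5*i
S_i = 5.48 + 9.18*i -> [5.48, 14.66, 23.84, 33.02, 42.2]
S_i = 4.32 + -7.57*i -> [4.32, -3.25, -10.82, -18.39, -25.96]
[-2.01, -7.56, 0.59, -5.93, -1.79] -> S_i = Random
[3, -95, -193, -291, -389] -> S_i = 3 + -98*i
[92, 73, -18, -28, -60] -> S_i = Random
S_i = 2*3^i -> [2, 6, 18, 54, 162]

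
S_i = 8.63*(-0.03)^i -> [8.63, -0.26, 0.01, -0.0, 0.0]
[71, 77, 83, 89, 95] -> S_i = 71 + 6*i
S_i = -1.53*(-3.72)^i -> [-1.53, 5.69, -21.17, 78.76, -293.0]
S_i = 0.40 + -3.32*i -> [0.4, -2.92, -6.24, -9.56, -12.88]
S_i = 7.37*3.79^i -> [7.37, 27.93, 105.86, 401.22, 1520.63]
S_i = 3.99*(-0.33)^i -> [3.99, -1.32, 0.43, -0.14, 0.05]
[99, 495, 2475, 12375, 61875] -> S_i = 99*5^i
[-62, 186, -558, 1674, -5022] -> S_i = -62*-3^i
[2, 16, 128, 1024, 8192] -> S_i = 2*8^i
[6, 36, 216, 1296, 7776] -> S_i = 6*6^i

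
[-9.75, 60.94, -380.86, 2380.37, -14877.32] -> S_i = -9.75*(-6.25)^i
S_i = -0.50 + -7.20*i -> [-0.5, -7.7, -14.9, -22.1, -29.3]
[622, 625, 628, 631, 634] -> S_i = 622 + 3*i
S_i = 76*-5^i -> [76, -380, 1900, -9500, 47500]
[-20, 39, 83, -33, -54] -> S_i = Random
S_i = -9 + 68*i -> [-9, 59, 127, 195, 263]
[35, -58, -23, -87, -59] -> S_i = Random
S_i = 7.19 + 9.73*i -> [7.19, 16.92, 26.65, 36.38, 46.11]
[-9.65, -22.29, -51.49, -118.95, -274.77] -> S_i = -9.65*2.31^i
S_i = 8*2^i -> [8, 16, 32, 64, 128]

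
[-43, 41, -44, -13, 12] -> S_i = Random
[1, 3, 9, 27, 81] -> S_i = 1*3^i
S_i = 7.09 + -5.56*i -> [7.09, 1.53, -4.03, -9.59, -15.15]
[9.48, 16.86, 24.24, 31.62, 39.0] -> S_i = 9.48 + 7.38*i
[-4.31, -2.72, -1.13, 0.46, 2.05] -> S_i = -4.31 + 1.59*i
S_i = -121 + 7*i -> [-121, -114, -107, -100, -93]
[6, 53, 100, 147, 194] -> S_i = 6 + 47*i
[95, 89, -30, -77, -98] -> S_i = Random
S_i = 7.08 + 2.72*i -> [7.08, 9.8, 12.52, 15.24, 17.96]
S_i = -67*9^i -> [-67, -603, -5427, -48843, -439587]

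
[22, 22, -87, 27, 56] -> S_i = Random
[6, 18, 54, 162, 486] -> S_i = 6*3^i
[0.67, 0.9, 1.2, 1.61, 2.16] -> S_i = 0.67*1.34^i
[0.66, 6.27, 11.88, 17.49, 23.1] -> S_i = 0.66 + 5.61*i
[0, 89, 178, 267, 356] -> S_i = 0 + 89*i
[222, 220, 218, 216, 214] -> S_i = 222 + -2*i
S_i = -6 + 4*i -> [-6, -2, 2, 6, 10]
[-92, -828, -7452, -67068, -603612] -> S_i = -92*9^i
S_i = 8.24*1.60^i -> [8.24, 13.18, 21.09, 33.75, 54.0]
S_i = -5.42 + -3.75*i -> [-5.42, -9.17, -12.92, -16.67, -20.42]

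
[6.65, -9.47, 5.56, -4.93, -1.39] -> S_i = Random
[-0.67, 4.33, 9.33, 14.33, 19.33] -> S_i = -0.67 + 5.00*i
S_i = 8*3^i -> [8, 24, 72, 216, 648]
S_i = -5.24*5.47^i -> [-5.24, -28.66, -156.79, -857.62, -4691.16]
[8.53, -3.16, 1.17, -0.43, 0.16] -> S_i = 8.53*(-0.37)^i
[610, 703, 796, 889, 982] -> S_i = 610 + 93*i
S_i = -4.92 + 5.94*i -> [-4.92, 1.02, 6.96, 12.9, 18.84]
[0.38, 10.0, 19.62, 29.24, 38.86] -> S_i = 0.38 + 9.62*i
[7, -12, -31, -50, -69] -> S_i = 7 + -19*i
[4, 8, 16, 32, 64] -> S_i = 4*2^i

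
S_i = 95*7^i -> [95, 665, 4655, 32585, 228095]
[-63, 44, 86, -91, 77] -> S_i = Random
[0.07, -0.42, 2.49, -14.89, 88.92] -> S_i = 0.07*(-5.97)^i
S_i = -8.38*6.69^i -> [-8.38, -56.06, -375.06, -2509.13, -16786.05]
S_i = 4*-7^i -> [4, -28, 196, -1372, 9604]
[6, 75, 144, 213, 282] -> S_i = 6 + 69*i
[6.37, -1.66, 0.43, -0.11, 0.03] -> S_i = 6.37*(-0.26)^i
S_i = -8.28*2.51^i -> [-8.28, -20.78, -52.16, -130.93, -328.64]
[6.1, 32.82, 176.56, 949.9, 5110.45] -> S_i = 6.10*5.38^i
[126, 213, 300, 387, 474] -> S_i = 126 + 87*i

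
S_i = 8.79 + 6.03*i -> [8.79, 14.82, 20.85, 26.88, 32.91]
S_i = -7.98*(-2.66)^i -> [-7.98, 21.23, -56.46, 150.19, -399.51]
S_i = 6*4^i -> [6, 24, 96, 384, 1536]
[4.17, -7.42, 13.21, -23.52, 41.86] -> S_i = 4.17*(-1.78)^i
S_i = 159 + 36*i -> [159, 195, 231, 267, 303]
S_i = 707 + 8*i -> [707, 715, 723, 731, 739]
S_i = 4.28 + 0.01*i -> [4.28, 4.29, 4.3, 4.31, 4.32]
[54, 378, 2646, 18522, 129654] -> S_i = 54*7^i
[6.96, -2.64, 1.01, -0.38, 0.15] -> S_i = 6.96*(-0.38)^i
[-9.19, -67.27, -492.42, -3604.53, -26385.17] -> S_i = -9.19*7.32^i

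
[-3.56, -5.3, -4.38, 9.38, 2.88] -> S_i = Random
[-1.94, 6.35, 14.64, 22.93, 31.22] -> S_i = -1.94 + 8.29*i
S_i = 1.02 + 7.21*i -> [1.02, 8.23, 15.44, 22.65, 29.86]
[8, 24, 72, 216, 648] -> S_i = 8*3^i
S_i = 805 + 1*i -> [805, 806, 807, 808, 809]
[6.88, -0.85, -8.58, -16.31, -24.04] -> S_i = 6.88 + -7.73*i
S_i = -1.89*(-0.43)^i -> [-1.89, 0.81, -0.35, 0.15, -0.06]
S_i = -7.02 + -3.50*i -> [-7.02, -10.52, -14.02, -17.52, -21.02]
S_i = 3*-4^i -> [3, -12, 48, -192, 768]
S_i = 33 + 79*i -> [33, 112, 191, 270, 349]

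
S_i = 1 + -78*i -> [1, -77, -155, -233, -311]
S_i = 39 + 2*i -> [39, 41, 43, 45, 47]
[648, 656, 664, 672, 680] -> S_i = 648 + 8*i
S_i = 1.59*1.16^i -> [1.59, 1.84, 2.14, 2.48, 2.88]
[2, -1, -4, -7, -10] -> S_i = 2 + -3*i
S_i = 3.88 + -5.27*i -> [3.88, -1.39, -6.66, -11.93, -17.2]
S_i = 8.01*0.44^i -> [8.01, 3.52, 1.55, 0.68, 0.3]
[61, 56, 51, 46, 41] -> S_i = 61 + -5*i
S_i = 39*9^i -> [39, 351, 3159, 28431, 255879]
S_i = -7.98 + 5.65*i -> [-7.98, -2.33, 3.32, 8.97, 14.62]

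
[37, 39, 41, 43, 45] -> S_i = 37 + 2*i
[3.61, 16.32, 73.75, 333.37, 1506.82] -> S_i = 3.61*4.52^i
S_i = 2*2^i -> [2, 4, 8, 16, 32]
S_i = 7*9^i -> [7, 63, 567, 5103, 45927]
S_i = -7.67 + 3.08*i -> [-7.67, -4.59, -1.51, 1.57, 4.65]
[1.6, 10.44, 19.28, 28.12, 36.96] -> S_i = 1.60 + 8.84*i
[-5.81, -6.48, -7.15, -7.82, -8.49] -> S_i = -5.81 + -0.67*i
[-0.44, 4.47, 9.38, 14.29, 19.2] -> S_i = -0.44 + 4.91*i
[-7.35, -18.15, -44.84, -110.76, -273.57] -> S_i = -7.35*2.47^i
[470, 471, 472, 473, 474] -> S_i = 470 + 1*i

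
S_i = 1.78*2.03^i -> [1.78, 3.61, 7.34, 14.89, 30.23]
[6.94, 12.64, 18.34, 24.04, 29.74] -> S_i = 6.94 + 5.70*i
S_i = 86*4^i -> [86, 344, 1376, 5504, 22016]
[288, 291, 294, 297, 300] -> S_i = 288 + 3*i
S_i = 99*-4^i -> [99, -396, 1584, -6336, 25344]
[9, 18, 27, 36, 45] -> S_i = 9 + 9*i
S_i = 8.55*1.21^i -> [8.55, 10.35, 12.52, 15.15, 18.33]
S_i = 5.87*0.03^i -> [5.87, 0.18, 0.01, 0.0, 0.0]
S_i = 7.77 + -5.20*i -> [7.77, 2.57, -2.63, -7.83, -13.03]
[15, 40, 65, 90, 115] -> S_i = 15 + 25*i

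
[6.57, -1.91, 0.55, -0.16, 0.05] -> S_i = 6.57*(-0.29)^i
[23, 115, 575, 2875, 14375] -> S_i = 23*5^i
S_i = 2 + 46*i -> [2, 48, 94, 140, 186]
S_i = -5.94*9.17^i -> [-5.94, -54.47, -499.49, -4580.31, -42001.4]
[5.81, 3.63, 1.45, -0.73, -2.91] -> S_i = 5.81 + -2.18*i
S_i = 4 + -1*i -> [4, 3, 2, 1, 0]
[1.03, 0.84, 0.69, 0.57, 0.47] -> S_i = 1.03*0.82^i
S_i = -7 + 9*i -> [-7, 2, 11, 20, 29]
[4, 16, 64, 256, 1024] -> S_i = 4*4^i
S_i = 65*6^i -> [65, 390, 2340, 14040, 84240]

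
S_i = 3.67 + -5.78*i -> [3.67, -2.11, -7.89, -13.67, -19.45]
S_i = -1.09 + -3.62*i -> [-1.09, -4.71, -8.33, -11.95, -15.57]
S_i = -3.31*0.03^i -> [-3.31, -0.1, -0.0, -0.0, -0.0]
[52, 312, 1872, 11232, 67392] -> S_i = 52*6^i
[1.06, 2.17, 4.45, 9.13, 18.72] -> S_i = 1.06*2.05^i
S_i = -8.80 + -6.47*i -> [-8.8, -15.27, -21.74, -28.21, -34.68]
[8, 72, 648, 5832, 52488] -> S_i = 8*9^i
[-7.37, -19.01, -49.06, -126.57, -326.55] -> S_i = -7.37*2.58^i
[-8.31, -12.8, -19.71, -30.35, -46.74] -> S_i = -8.31*1.54^i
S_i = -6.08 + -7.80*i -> [-6.08, -13.88, -21.68, -29.48, -37.28]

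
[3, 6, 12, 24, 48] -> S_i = 3*2^i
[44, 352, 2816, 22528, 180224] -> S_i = 44*8^i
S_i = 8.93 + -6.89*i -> [8.93, 2.04, -4.85, -11.74, -18.63]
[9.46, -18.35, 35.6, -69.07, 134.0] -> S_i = 9.46*(-1.94)^i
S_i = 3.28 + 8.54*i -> [3.28, 11.82, 20.36, 28.9, 37.44]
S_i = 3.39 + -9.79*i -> [3.39, -6.4, -16.19, -25.98, -35.77]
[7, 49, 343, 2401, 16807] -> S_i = 7*7^i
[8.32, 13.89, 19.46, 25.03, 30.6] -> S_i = 8.32 + 5.57*i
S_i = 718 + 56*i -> [718, 774, 830, 886, 942]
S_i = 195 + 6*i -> [195, 201, 207, 213, 219]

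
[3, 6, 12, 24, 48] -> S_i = 3*2^i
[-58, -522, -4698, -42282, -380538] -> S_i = -58*9^i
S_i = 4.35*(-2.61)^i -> [4.35, -11.35, 29.63, -77.34, 201.86]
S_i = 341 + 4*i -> [341, 345, 349, 353, 357]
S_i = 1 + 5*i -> [1, 6, 11, 16, 21]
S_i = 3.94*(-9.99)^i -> [3.94, -39.36, 393.21, -3928.19, 39242.64]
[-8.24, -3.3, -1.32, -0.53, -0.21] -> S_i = -8.24*0.40^i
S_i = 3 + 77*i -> [3, 80, 157, 234, 311]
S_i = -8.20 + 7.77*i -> [-8.2, -0.43, 7.34, 15.11, 22.88]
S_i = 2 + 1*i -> [2, 3, 4, 5, 6]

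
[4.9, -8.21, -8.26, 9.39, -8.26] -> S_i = Random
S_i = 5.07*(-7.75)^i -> [5.07, -39.29, 304.52, -2360.01, 18290.04]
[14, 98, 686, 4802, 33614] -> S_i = 14*7^i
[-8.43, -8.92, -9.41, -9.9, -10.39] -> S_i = -8.43 + -0.49*i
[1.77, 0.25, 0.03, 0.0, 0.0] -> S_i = 1.77*0.14^i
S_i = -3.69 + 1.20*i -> [-3.69, -2.49, -1.29, -0.09, 1.11]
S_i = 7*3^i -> [7, 21, 63, 189, 567]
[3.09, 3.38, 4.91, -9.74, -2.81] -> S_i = Random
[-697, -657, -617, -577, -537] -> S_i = -697 + 40*i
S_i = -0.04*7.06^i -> [-0.04, -0.28, -1.99, -14.08, -99.38]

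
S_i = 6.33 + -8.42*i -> [6.33, -2.09, -10.51, -18.93, -27.35]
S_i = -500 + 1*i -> [-500, -499, -498, -497, -496]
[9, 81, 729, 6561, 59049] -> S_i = 9*9^i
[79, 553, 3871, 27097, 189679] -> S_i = 79*7^i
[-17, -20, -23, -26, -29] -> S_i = -17 + -3*i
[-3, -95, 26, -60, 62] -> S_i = Random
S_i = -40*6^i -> [-40, -240, -1440, -8640, -51840]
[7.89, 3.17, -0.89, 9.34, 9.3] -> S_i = Random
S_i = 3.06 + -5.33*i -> [3.06, -2.27, -7.6, -12.93, -18.26]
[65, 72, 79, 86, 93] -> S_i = 65 + 7*i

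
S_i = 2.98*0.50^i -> [2.98, 1.49, 0.74, 0.37, 0.19]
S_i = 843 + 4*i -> [843, 847, 851, 855, 859]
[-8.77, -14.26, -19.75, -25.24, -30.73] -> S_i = -8.77 + -5.49*i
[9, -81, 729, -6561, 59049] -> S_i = 9*-9^i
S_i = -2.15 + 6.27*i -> [-2.15, 4.12, 10.39, 16.66, 22.93]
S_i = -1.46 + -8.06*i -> [-1.46, -9.52, -17.58, -25.64, -33.7]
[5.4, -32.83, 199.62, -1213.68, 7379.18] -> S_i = 5.40*(-6.08)^i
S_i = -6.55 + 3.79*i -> [-6.55, -2.76, 1.03, 4.82, 8.61]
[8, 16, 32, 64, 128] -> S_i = 8*2^i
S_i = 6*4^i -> [6, 24, 96, 384, 1536]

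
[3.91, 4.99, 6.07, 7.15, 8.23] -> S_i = 3.91 + 1.08*i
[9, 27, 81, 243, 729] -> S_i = 9*3^i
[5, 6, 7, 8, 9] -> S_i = 5 + 1*i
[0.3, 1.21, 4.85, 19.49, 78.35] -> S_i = 0.30*4.02^i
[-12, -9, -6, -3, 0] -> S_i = -12 + 3*i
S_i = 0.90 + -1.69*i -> [0.9, -0.79, -2.48, -4.17, -5.86]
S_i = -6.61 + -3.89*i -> [-6.61, -10.5, -14.39, -18.28, -22.17]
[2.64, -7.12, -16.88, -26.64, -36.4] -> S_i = 2.64 + -9.76*i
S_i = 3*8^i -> [3, 24, 192, 1536, 12288]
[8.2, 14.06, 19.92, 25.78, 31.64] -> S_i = 8.20 + 5.86*i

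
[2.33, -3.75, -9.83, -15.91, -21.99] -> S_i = 2.33 + -6.08*i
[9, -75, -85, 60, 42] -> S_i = Random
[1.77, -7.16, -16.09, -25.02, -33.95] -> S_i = 1.77 + -8.93*i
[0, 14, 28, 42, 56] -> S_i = 0 + 14*i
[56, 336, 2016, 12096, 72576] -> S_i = 56*6^i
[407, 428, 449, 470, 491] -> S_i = 407 + 21*i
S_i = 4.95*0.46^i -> [4.95, 2.28, 1.05, 0.48, 0.22]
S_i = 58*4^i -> [58, 232, 928, 3712, 14848]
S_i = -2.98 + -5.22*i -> [-2.98, -8.2, -13.42, -18.64, -23.86]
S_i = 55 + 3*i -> [55, 58, 61, 64, 67]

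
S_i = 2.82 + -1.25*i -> [2.82, 1.57, 0.32, -0.93, -2.18]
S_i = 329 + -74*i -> [329, 255, 181, 107, 33]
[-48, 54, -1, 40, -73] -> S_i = Random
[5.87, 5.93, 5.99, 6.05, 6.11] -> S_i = 5.87*1.01^i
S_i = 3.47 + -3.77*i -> [3.47, -0.3, -4.07, -7.84, -11.61]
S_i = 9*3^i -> [9, 27, 81, 243, 729]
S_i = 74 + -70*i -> [74, 4, -66, -136, -206]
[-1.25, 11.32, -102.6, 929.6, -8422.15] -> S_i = -1.25*(-9.06)^i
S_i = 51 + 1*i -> [51, 52, 53, 54, 55]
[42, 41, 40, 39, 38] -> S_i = 42 + -1*i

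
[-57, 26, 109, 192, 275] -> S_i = -57 + 83*i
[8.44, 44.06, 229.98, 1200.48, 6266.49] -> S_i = 8.44*5.22^i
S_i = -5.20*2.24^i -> [-5.2, -11.65, -26.09, -58.45, -130.92]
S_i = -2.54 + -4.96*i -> [-2.54, -7.5, -12.46, -17.42, -22.38]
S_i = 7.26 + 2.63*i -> [7.26, 9.89, 12.52, 15.15, 17.78]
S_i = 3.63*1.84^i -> [3.63, 6.68, 12.29, 22.61, 41.61]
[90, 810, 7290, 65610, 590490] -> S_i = 90*9^i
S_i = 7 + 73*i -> [7, 80, 153, 226, 299]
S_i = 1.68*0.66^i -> [1.68, 1.11, 0.73, 0.48, 0.32]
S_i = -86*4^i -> [-86, -344, -1376, -5504, -22016]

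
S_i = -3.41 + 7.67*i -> [-3.41, 4.26, 11.93, 19.6, 27.27]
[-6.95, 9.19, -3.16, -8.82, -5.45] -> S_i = Random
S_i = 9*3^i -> [9, 27, 81, 243, 729]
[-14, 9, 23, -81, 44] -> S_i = Random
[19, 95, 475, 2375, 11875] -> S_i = 19*5^i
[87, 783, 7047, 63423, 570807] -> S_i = 87*9^i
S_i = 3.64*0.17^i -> [3.64, 0.62, 0.11, 0.02, 0.0]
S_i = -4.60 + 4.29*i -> [-4.6, -0.31, 3.98, 8.27, 12.56]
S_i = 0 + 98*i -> [0, 98, 196, 294, 392]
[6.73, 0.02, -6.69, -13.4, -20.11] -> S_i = 6.73 + -6.71*i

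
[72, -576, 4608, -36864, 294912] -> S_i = 72*-8^i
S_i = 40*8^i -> [40, 320, 2560, 20480, 163840]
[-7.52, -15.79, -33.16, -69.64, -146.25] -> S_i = -7.52*2.10^i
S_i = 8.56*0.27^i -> [8.56, 2.31, 0.62, 0.17, 0.05]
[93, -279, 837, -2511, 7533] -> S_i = 93*-3^i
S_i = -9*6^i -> [-9, -54, -324, -1944, -11664]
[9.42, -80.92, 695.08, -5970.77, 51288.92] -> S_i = 9.42*(-8.59)^i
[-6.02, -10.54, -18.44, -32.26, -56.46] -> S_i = -6.02*1.75^i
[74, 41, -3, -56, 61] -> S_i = Random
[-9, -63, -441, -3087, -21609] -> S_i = -9*7^i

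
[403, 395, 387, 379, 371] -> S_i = 403 + -8*i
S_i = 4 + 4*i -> [4, 8, 12, 16, 20]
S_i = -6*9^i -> [-6, -54, -486, -4374, -39366]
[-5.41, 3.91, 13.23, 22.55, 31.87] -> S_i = -5.41 + 9.32*i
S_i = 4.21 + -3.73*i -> [4.21, 0.48, -3.25, -6.98, -10.71]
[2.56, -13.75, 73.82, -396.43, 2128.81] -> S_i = 2.56*(-5.37)^i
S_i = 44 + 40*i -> [44, 84, 124, 164, 204]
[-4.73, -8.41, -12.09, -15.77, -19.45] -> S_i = -4.73 + -3.68*i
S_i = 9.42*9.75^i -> [9.42, 91.84, 895.49, 8731.02, 85127.4]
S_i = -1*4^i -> [-1, -4, -16, -64, -256]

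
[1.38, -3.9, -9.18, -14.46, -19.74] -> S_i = 1.38 + -5.28*i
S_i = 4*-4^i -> [4, -16, 64, -256, 1024]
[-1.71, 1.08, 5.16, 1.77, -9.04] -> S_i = Random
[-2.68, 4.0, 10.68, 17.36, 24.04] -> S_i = -2.68 + 6.68*i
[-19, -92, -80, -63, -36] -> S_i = Random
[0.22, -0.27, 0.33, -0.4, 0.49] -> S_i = 0.22*(-1.22)^i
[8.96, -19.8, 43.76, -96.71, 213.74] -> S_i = 8.96*(-2.21)^i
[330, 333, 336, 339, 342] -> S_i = 330 + 3*i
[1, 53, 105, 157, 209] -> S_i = 1 + 52*i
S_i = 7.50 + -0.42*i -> [7.5, 7.08, 6.66, 6.24, 5.82]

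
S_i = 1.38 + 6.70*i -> [1.38, 8.08, 14.78, 21.48, 28.18]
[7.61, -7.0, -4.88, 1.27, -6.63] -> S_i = Random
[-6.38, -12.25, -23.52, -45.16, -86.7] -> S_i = -6.38*1.92^i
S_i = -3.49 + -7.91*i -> [-3.49, -11.4, -19.31, -27.22, -35.13]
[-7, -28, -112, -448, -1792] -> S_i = -7*4^i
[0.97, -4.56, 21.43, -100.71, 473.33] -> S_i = 0.97*(-4.70)^i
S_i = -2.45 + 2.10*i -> [-2.45, -0.35, 1.75, 3.85, 5.95]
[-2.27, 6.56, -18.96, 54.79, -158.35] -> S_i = -2.27*(-2.89)^i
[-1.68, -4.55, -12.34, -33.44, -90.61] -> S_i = -1.68*2.71^i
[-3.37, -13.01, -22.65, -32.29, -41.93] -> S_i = -3.37 + -9.64*i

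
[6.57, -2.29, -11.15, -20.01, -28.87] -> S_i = 6.57 + -8.86*i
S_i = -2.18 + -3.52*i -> [-2.18, -5.7, -9.22, -12.74, -16.26]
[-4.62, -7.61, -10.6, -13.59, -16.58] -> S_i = -4.62 + -2.99*i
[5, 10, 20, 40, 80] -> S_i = 5*2^i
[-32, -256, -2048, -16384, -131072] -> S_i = -32*8^i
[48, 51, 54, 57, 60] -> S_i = 48 + 3*i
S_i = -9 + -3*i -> [-9, -12, -15, -18, -21]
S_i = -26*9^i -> [-26, -234, -2106, -18954, -170586]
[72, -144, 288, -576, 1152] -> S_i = 72*-2^i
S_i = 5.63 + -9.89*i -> [5.63, -4.26, -14.15, -24.04, -33.93]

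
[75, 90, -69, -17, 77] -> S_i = Random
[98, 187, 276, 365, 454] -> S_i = 98 + 89*i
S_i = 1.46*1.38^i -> [1.46, 2.01, 2.78, 3.84, 5.3]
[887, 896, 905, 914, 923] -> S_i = 887 + 9*i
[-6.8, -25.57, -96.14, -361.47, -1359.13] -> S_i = -6.80*3.76^i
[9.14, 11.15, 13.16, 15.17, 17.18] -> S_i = 9.14 + 2.01*i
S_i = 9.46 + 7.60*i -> [9.46, 17.06, 24.66, 32.26, 39.86]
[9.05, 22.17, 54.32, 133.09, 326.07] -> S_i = 9.05*2.45^i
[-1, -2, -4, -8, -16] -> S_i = -1*2^i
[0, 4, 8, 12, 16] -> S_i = 0 + 4*i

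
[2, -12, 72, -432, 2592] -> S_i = 2*-6^i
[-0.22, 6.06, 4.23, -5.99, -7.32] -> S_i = Random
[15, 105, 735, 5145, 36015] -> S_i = 15*7^i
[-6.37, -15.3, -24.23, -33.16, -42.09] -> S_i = -6.37 + -8.93*i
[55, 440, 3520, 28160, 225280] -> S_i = 55*8^i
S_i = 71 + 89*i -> [71, 160, 249, 338, 427]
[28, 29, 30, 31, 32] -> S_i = 28 + 1*i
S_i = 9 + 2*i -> [9, 11, 13, 15, 17]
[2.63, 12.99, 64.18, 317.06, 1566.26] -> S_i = 2.63*4.94^i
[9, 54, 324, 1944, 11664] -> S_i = 9*6^i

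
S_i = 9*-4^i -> [9, -36, 144, -576, 2304]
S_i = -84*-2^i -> [-84, 168, -336, 672, -1344]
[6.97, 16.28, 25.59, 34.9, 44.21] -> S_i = 6.97 + 9.31*i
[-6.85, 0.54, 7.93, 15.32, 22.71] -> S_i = -6.85 + 7.39*i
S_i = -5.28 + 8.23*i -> [-5.28, 2.95, 11.18, 19.41, 27.64]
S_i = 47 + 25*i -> [47, 72, 97, 122, 147]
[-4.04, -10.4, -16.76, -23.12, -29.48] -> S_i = -4.04 + -6.36*i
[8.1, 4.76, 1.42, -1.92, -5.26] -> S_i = 8.10 + -3.34*i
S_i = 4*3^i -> [4, 12, 36, 108, 324]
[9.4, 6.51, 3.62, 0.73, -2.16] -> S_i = 9.40 + -2.89*i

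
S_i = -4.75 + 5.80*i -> [-4.75, 1.05, 6.85, 12.65, 18.45]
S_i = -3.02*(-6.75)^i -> [-3.02, 20.39, -137.6, 928.79, -6269.34]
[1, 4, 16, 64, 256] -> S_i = 1*4^i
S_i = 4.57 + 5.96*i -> [4.57, 10.53, 16.49, 22.45, 28.41]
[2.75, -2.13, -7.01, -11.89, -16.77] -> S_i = 2.75 + -4.88*i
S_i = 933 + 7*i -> [933, 940, 947, 954, 961]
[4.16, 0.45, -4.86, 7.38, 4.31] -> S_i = Random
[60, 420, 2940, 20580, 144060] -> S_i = 60*7^i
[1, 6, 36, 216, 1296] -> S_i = 1*6^i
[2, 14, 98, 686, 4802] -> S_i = 2*7^i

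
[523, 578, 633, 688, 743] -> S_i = 523 + 55*i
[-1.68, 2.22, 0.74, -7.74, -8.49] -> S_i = Random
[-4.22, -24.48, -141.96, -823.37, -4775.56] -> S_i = -4.22*5.80^i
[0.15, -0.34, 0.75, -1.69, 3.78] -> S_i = 0.15*(-2.24)^i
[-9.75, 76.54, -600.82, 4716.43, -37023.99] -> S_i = -9.75*(-7.85)^i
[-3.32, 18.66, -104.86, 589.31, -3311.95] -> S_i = -3.32*(-5.62)^i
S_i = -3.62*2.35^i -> [-3.62, -8.51, -19.99, -46.98, -110.4]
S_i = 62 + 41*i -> [62, 103, 144, 185, 226]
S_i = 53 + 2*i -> [53, 55, 57, 59, 61]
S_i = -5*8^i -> [-5, -40, -320, -2560, -20480]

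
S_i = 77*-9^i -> [77, -693, 6237, -56133, 505197]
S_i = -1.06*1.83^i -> [-1.06, -1.94, -3.55, -6.5, -11.89]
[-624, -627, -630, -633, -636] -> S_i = -624 + -3*i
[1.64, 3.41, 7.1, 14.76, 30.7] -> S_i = 1.64*2.08^i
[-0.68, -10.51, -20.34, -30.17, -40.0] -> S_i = -0.68 + -9.83*i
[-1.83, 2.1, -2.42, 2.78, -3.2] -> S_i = -1.83*(-1.15)^i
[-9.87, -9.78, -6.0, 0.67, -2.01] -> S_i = Random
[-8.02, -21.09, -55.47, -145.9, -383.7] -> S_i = -8.02*2.63^i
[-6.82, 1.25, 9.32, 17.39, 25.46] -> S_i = -6.82 + 8.07*i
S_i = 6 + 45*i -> [6, 51, 96, 141, 186]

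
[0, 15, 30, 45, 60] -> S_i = 0 + 15*i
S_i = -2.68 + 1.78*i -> [-2.68, -0.9, 0.88, 2.66, 4.44]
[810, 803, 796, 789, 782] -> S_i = 810 + -7*i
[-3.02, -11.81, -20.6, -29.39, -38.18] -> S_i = -3.02 + -8.79*i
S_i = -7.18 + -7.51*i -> [-7.18, -14.69, -22.2, -29.71, -37.22]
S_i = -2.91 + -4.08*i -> [-2.91, -6.99, -11.07, -15.15, -19.23]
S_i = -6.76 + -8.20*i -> [-6.76, -14.96, -23.16, -31.36, -39.56]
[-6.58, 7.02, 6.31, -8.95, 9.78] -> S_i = Random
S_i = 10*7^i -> [10, 70, 490, 3430, 24010]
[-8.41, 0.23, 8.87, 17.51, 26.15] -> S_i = -8.41 + 8.64*i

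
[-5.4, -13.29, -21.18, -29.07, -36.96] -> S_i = -5.40 + -7.89*i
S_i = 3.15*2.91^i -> [3.15, 9.17, 26.67, 77.62, 225.88]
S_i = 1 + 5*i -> [1, 6, 11, 16, 21]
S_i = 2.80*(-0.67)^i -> [2.8, -1.88, 1.26, -0.84, 0.56]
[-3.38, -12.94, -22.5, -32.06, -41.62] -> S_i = -3.38 + -9.56*i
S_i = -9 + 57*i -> [-9, 48, 105, 162, 219]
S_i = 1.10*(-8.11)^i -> [1.1, -8.92, 72.35, -586.75, 4758.57]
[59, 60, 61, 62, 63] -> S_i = 59 + 1*i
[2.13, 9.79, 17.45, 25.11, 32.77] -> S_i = 2.13 + 7.66*i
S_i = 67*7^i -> [67, 469, 3283, 22981, 160867]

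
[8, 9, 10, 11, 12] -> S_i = 8 + 1*i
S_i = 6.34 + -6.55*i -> [6.34, -0.21, -6.76, -13.31, -19.86]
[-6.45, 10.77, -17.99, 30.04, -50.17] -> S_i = -6.45*(-1.67)^i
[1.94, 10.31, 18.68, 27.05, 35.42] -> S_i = 1.94 + 8.37*i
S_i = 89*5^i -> [89, 445, 2225, 11125, 55625]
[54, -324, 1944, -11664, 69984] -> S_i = 54*-6^i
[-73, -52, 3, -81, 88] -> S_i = Random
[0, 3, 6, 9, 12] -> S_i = 0 + 3*i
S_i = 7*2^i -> [7, 14, 28, 56, 112]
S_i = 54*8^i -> [54, 432, 3456, 27648, 221184]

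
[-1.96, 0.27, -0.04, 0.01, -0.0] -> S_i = -1.96*(-0.14)^i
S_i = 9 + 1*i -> [9, 10, 11, 12, 13]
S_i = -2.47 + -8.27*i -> [-2.47, -10.74, -19.01, -27.28, -35.55]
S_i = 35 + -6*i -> [35, 29, 23, 17, 11]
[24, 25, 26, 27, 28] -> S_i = 24 + 1*i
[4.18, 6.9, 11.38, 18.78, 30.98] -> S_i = 4.18*1.65^i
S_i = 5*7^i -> [5, 35, 245, 1715, 12005]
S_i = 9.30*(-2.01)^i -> [9.3, -18.69, 37.57, -75.52, 151.8]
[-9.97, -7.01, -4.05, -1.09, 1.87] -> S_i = -9.97 + 2.96*i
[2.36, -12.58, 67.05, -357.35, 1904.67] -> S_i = 2.36*(-5.33)^i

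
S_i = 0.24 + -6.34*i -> [0.24, -6.1, -12.44, -18.78, -25.12]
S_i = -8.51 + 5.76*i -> [-8.51, -2.75, 3.01, 8.77, 14.53]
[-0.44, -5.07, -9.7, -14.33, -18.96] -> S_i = -0.44 + -4.63*i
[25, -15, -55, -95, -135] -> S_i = 25 + -40*i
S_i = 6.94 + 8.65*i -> [6.94, 15.59, 24.24, 32.89, 41.54]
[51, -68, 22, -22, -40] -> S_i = Random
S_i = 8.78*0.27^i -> [8.78, 2.37, 0.64, 0.17, 0.05]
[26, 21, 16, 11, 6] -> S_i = 26 + -5*i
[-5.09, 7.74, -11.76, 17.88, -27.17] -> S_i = -5.09*(-1.52)^i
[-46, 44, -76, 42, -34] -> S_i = Random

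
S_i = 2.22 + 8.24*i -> [2.22, 10.46, 18.7, 26.94, 35.18]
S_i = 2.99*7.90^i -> [2.99, 23.62, 186.61, 1474.19, 11646.07]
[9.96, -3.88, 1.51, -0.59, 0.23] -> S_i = 9.96*(-0.39)^i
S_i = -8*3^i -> [-8, -24, -72, -216, -648]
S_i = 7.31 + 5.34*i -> [7.31, 12.65, 17.99, 23.33, 28.67]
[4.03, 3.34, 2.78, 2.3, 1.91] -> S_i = 4.03*0.83^i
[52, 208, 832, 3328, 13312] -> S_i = 52*4^i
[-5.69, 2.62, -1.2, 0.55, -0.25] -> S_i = -5.69*(-0.46)^i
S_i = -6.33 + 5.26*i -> [-6.33, -1.07, 4.19, 9.45, 14.71]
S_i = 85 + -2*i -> [85, 83, 81, 79, 77]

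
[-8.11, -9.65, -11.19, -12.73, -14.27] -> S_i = -8.11 + -1.54*i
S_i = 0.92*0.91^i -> [0.92, 0.84, 0.76, 0.69, 0.63]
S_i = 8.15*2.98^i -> [8.15, 24.29, 72.38, 215.68, 642.72]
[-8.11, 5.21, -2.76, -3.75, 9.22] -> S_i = Random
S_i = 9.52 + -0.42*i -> [9.52, 9.1, 8.68, 8.26, 7.84]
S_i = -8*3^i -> [-8, -24, -72, -216, -648]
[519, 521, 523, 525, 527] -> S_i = 519 + 2*i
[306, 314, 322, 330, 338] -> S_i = 306 + 8*i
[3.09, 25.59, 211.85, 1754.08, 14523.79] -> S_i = 3.09*8.28^i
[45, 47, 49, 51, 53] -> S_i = 45 + 2*i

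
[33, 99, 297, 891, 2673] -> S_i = 33*3^i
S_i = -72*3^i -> [-72, -216, -648, -1944, -5832]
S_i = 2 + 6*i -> [2, 8, 14, 20, 26]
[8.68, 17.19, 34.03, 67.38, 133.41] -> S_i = 8.68*1.98^i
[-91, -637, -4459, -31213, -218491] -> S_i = -91*7^i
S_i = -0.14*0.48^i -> [-0.14, -0.07, -0.03, -0.02, -0.01]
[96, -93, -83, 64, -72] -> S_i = Random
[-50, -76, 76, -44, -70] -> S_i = Random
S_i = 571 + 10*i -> [571, 581, 591, 601, 611]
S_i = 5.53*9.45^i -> [5.53, 52.26, 493.84, 4666.81, 44101.4]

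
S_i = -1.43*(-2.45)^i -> [-1.43, 3.5, -8.58, 21.03, -51.52]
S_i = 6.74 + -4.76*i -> [6.74, 1.98, -2.78, -7.54, -12.3]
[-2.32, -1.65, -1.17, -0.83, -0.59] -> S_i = -2.32*0.71^i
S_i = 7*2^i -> [7, 14, 28, 56, 112]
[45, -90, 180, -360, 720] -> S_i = 45*-2^i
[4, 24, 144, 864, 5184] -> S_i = 4*6^i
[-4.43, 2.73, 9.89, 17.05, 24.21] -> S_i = -4.43 + 7.16*i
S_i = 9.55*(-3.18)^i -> [9.55, -30.37, 96.57, -307.1, 976.59]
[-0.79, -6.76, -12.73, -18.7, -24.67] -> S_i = -0.79 + -5.97*i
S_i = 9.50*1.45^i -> [9.5, 13.78, 19.97, 28.96, 41.99]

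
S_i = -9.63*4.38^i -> [-9.63, -42.18, -184.75, -809.19, -3544.24]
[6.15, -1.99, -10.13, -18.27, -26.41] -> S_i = 6.15 + -8.14*i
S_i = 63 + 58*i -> [63, 121, 179, 237, 295]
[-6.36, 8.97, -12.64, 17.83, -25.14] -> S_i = -6.36*(-1.41)^i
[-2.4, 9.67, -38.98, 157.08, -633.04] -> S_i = -2.40*(-4.03)^i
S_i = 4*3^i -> [4, 12, 36, 108, 324]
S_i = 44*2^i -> [44, 88, 176, 352, 704]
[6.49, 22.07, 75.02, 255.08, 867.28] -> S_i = 6.49*3.40^i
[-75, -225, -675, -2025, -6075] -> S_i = -75*3^i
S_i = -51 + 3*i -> [-51, -48, -45, -42, -39]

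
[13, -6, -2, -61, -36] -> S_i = Random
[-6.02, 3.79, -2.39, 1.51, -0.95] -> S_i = -6.02*(-0.63)^i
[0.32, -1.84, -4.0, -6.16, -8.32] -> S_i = 0.32 + -2.16*i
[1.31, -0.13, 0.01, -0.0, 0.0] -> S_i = 1.31*(-0.10)^i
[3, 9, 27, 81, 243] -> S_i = 3*3^i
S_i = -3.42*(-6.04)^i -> [-3.42, 20.66, -124.77, 753.59, -4551.7]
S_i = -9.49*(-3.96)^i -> [-9.49, 37.58, -148.82, 589.32, -2333.71]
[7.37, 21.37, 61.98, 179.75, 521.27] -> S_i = 7.37*2.90^i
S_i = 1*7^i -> [1, 7, 49, 343, 2401]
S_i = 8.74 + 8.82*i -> [8.74, 17.56, 26.38, 35.2, 44.02]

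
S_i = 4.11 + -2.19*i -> [4.11, 1.92, -0.27, -2.46, -4.65]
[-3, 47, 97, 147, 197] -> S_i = -3 + 50*i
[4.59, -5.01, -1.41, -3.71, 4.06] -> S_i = Random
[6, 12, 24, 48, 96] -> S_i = 6*2^i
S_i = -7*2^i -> [-7, -14, -28, -56, -112]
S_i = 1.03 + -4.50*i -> [1.03, -3.47, -7.97, -12.47, -16.97]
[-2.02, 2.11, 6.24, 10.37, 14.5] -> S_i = -2.02 + 4.13*i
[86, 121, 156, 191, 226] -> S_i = 86 + 35*i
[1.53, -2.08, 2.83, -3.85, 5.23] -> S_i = 1.53*(-1.36)^i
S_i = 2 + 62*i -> [2, 64, 126, 188, 250]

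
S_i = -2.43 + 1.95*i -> [-2.43, -0.48, 1.47, 3.42, 5.37]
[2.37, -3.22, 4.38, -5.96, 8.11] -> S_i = 2.37*(-1.36)^i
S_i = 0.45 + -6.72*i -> [0.45, -6.27, -12.99, -19.71, -26.43]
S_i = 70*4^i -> [70, 280, 1120, 4480, 17920]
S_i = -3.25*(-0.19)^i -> [-3.25, 0.62, -0.12, 0.02, -0.0]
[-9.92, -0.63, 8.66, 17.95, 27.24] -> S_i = -9.92 + 9.29*i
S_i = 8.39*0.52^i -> [8.39, 4.36, 2.27, 1.18, 0.61]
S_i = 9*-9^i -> [9, -81, 729, -6561, 59049]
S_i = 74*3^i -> [74, 222, 666, 1998, 5994]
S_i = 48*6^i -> [48, 288, 1728, 10368, 62208]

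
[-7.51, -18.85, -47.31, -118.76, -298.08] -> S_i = -7.51*2.51^i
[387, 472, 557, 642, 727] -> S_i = 387 + 85*i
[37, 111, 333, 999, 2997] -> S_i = 37*3^i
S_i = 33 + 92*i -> [33, 125, 217, 309, 401]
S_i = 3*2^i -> [3, 6, 12, 24, 48]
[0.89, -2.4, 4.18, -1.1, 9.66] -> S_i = Random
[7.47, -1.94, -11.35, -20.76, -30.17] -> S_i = 7.47 + -9.41*i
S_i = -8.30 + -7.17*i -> [-8.3, -15.47, -22.64, -29.81, -36.98]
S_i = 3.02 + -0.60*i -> [3.02, 2.42, 1.82, 1.22, 0.62]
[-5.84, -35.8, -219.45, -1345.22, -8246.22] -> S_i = -5.84*6.13^i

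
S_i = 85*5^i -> [85, 425, 2125, 10625, 53125]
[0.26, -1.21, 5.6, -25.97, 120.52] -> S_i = 0.26*(-4.64)^i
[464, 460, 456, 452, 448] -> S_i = 464 + -4*i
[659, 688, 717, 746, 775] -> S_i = 659 + 29*i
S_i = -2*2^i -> [-2, -4, -8, -16, -32]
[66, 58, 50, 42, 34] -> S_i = 66 + -8*i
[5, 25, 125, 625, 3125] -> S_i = 5*5^i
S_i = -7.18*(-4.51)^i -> [-7.18, 32.38, -146.04, 658.65, -2970.51]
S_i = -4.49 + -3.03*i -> [-4.49, -7.52, -10.55, -13.58, -16.61]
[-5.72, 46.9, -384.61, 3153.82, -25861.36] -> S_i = -5.72*(-8.20)^i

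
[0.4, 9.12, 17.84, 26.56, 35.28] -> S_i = 0.40 + 8.72*i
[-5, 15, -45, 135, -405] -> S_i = -5*-3^i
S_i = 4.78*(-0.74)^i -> [4.78, -3.54, 2.62, -1.94, 1.43]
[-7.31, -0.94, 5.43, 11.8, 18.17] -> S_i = -7.31 + 6.37*i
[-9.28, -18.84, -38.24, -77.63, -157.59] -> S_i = -9.28*2.03^i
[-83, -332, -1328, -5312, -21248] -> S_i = -83*4^i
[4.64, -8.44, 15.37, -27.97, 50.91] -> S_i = 4.64*(-1.82)^i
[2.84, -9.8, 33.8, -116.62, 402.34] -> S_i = 2.84*(-3.45)^i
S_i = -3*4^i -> [-3, -12, -48, -192, -768]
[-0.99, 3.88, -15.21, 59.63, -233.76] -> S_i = -0.99*(-3.92)^i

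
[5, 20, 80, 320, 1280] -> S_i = 5*4^i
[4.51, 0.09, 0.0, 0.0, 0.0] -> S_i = 4.51*0.02^i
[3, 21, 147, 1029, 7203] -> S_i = 3*7^i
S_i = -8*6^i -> [-8, -48, -288, -1728, -10368]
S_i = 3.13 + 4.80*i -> [3.13, 7.93, 12.73, 17.53, 22.33]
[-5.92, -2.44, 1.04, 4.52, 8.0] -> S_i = -5.92 + 3.48*i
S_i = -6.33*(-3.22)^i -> [-6.33, 20.38, -65.63, 211.33, -680.5]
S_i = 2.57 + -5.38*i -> [2.57, -2.81, -8.19, -13.57, -18.95]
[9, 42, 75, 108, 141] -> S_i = 9 + 33*i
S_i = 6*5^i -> [6, 30, 150, 750, 3750]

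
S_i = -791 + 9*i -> [-791, -782, -773, -764, -755]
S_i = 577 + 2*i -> [577, 579, 581, 583, 585]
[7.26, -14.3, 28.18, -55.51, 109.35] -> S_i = 7.26*(-1.97)^i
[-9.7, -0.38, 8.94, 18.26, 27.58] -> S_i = -9.70 + 9.32*i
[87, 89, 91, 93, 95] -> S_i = 87 + 2*i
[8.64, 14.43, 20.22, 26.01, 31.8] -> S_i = 8.64 + 5.79*i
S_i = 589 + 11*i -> [589, 600, 611, 622, 633]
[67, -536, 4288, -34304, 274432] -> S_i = 67*-8^i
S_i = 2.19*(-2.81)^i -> [2.19, -6.15, 17.29, -48.59, 136.54]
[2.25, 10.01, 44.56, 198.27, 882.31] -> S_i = 2.25*4.45^i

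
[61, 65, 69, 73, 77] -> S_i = 61 + 4*i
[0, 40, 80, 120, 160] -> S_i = 0 + 40*i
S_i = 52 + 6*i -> [52, 58, 64, 70, 76]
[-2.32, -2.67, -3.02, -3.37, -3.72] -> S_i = -2.32 + -0.35*i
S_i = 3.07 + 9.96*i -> [3.07, 13.03, 22.99, 32.95, 42.91]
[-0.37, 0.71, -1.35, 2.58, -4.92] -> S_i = -0.37*(-1.91)^i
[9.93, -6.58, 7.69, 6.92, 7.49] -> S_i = Random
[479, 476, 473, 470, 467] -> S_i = 479 + -3*i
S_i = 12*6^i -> [12, 72, 432, 2592, 15552]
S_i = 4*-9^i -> [4, -36, 324, -2916, 26244]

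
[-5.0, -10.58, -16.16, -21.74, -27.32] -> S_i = -5.00 + -5.58*i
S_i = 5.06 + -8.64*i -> [5.06, -3.58, -12.22, -20.86, -29.5]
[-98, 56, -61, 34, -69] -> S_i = Random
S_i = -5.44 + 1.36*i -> [-5.44, -4.08, -2.72, -1.36, 0.0]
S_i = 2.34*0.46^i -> [2.34, 1.08, 0.5, 0.23, 0.1]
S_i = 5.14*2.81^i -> [5.14, 14.44, 40.59, 114.05, 320.47]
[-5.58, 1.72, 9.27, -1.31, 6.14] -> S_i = Random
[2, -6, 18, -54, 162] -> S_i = 2*-3^i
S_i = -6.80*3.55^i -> [-6.8, -24.14, -85.7, -304.22, -1080.0]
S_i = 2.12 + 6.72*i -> [2.12, 8.84, 15.56, 22.28, 29.0]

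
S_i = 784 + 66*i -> [784, 850, 916, 982, 1048]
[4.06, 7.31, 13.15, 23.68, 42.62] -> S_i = 4.06*1.80^i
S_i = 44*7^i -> [44, 308, 2156, 15092, 105644]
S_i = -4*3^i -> [-4, -12, -36, -108, -324]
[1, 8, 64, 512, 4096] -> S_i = 1*8^i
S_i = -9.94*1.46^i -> [-9.94, -14.51, -21.19, -30.93, -45.16]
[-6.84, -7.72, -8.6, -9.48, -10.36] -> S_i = -6.84 + -0.88*i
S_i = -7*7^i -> [-7, -49, -343, -2401, -16807]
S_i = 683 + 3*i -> [683, 686, 689, 692, 695]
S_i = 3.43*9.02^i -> [3.43, 30.94, 279.07, 2517.18, 22704.94]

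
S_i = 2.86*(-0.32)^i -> [2.86, -0.92, 0.29, -0.09, 0.03]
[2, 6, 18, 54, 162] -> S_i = 2*3^i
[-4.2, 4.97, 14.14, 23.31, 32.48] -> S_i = -4.20 + 9.17*i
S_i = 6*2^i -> [6, 12, 24, 48, 96]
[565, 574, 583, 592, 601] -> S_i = 565 + 9*i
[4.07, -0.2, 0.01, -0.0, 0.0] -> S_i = 4.07*(-0.05)^i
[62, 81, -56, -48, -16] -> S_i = Random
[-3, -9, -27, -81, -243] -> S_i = -3*3^i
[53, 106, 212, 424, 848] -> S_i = 53*2^i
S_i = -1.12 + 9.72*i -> [-1.12, 8.6, 18.32, 28.04, 37.76]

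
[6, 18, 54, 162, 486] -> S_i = 6*3^i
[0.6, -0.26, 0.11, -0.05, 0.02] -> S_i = 0.60*(-0.43)^i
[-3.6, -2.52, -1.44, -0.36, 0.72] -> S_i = -3.60 + 1.08*i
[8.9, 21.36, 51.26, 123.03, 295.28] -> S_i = 8.90*2.40^i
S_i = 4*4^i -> [4, 16, 64, 256, 1024]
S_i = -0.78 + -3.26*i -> [-0.78, -4.04, -7.3, -10.56, -13.82]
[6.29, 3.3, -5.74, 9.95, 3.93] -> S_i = Random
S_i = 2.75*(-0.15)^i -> [2.75, -0.41, 0.06, -0.01, 0.0]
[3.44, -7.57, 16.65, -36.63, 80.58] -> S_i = 3.44*(-2.20)^i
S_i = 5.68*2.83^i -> [5.68, 16.07, 45.49, 128.74, 364.33]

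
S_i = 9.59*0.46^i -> [9.59, 4.41, 2.03, 0.93, 0.43]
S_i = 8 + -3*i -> [8, 5, 2, -1, -4]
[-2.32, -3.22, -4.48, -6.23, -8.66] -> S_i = -2.32*1.39^i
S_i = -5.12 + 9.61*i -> [-5.12, 4.49, 14.1, 23.71, 33.32]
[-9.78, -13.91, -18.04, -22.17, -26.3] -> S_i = -9.78 + -4.13*i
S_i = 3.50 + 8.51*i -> [3.5, 12.01, 20.52, 29.03, 37.54]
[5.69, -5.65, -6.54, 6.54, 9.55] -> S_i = Random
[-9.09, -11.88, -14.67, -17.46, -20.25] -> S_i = -9.09 + -2.79*i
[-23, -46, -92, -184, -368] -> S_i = -23*2^i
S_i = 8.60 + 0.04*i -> [8.6, 8.64, 8.68, 8.72, 8.76]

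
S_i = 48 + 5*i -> [48, 53, 58, 63, 68]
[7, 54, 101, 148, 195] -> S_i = 7 + 47*i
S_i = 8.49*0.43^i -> [8.49, 3.65, 1.57, 0.68, 0.29]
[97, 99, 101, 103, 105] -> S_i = 97 + 2*i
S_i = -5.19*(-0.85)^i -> [-5.19, 4.41, -3.75, 3.19, -2.71]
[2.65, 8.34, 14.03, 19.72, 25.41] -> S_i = 2.65 + 5.69*i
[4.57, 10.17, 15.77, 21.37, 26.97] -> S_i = 4.57 + 5.60*i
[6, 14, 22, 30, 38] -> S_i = 6 + 8*i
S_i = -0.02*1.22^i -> [-0.02, -0.02, -0.03, -0.04, -0.04]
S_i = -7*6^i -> [-7, -42, -252, -1512, -9072]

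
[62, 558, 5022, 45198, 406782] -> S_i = 62*9^i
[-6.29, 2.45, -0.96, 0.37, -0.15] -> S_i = -6.29*(-0.39)^i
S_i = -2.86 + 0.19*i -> [-2.86, -2.67, -2.48, -2.29, -2.1]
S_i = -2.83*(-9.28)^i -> [-2.83, 26.26, -243.72, 2261.68, -20988.35]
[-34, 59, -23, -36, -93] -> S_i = Random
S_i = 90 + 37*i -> [90, 127, 164, 201, 238]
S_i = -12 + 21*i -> [-12, 9, 30, 51, 72]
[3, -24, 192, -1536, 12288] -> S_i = 3*-8^i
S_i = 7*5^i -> [7, 35, 175, 875, 4375]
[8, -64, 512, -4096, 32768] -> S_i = 8*-8^i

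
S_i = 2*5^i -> [2, 10, 50, 250, 1250]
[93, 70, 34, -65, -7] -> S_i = Random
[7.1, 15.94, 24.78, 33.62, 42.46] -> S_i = 7.10 + 8.84*i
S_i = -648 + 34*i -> [-648, -614, -580, -546, -512]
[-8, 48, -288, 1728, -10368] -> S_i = -8*-6^i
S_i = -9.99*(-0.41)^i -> [-9.99, 4.1, -1.68, 0.69, -0.28]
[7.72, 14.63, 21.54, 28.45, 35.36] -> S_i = 7.72 + 6.91*i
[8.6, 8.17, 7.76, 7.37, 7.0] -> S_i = 8.60*0.95^i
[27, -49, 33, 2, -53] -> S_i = Random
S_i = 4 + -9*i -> [4, -5, -14, -23, -32]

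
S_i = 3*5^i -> [3, 15, 75, 375, 1875]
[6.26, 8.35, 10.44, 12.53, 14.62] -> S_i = 6.26 + 2.09*i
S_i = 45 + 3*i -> [45, 48, 51, 54, 57]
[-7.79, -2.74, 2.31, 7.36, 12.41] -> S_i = -7.79 + 5.05*i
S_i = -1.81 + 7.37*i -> [-1.81, 5.56, 12.93, 20.3, 27.67]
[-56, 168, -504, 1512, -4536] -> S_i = -56*-3^i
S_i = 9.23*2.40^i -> [9.23, 22.15, 53.16, 127.6, 306.23]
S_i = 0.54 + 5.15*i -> [0.54, 5.69, 10.84, 15.99, 21.14]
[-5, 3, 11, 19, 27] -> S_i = -5 + 8*i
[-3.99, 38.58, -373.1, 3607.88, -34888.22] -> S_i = -3.99*(-9.67)^i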